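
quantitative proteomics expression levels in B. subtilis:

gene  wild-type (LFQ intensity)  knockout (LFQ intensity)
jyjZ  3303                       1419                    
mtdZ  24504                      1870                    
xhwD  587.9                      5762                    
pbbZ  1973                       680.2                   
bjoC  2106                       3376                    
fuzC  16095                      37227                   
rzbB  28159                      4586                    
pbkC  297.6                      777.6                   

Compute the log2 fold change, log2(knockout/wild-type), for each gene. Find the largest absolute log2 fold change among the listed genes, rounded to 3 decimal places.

log2(1419/3303) = -1.219  (jyjZ)
log2(1870/24504) = -3.712  (mtdZ)
log2(5762/587.9) = 3.293  (xhwD)
log2(680.2/1973) = -1.536  (pbbZ)
log2(3376/2106) = 0.681  (bjoC)
log2(37227/16095) = 1.210  (fuzC)
log2(4586/28159) = -2.618  (rzbB)
log2(777.6/297.6) = 1.386  (pbkC)
The largest magnitude belongs to mtdZ.

3.712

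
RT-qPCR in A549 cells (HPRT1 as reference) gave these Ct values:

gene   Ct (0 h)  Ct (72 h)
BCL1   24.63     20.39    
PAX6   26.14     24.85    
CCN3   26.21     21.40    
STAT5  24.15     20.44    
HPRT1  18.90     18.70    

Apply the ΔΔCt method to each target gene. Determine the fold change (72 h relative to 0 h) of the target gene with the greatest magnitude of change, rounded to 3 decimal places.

24.420

BCL1: ΔΔCt = (20.39−18.70) − (24.63−18.90) = 1.69 − 5.73 = -4.04; fold change = 2^4.04 = 16.450
PAX6: ΔΔCt = (24.85−18.70) − (26.14−18.90) = 6.15 − 7.24 = -1.09; fold change = 2^1.09 = 2.129
CCN3: ΔΔCt = (21.40−18.70) − (26.21−18.90) = 2.70 − 7.31 = -4.61; fold change = 2^4.61 = 24.420
STAT5: ΔΔCt = (20.44−18.70) − (24.15−18.90) = 1.74 − 5.25 = -3.51; fold change = 2^3.51 = 11.392
CCN3 has the largest |ΔΔCt| = 4.61.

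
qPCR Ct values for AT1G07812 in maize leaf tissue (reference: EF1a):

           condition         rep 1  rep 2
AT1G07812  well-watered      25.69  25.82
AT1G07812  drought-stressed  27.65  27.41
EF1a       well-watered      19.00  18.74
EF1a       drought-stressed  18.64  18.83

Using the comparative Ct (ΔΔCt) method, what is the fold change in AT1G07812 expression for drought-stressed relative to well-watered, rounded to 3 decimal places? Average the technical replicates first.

0.266

Mean Ct: AT1G07812 well-watered 25.755; AT1G07812 drought-stressed 27.530; EF1a well-watered 18.870; EF1a drought-stressed 18.735
ΔCt(well-watered) = 25.755 − 18.870 = 6.885
ΔCt(drought-stressed) = 27.530 − 18.735 = 8.795
ΔΔCt = 8.795 − 6.885 = 1.910
Fold change = 2^(−1.910) = 0.2661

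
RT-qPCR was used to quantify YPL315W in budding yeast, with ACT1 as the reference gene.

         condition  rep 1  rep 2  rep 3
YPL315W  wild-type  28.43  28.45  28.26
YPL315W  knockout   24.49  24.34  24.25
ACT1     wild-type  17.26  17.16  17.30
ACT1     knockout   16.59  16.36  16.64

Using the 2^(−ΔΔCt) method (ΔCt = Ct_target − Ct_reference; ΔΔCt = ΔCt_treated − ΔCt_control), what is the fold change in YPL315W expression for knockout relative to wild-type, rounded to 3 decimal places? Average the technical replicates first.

Mean Ct: YPL315W wild-type 28.380; YPL315W knockout 24.360; ACT1 wild-type 17.240; ACT1 knockout 16.530
ΔCt(wild-type) = 28.380 − 17.240 = 11.140
ΔCt(knockout) = 24.360 − 16.530 = 7.830
ΔΔCt = 7.830 − 11.140 = -3.310
Fold change = 2^(−(-3.310)) = 2^3.310 = 9.9177

9.918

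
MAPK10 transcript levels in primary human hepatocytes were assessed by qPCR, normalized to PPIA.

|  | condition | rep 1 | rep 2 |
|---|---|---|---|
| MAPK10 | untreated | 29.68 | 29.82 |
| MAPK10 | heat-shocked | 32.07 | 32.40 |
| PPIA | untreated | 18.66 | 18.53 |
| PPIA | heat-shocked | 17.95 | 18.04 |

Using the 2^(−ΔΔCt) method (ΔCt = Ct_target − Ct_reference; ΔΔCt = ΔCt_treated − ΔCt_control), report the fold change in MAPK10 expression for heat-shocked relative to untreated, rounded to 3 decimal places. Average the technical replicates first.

Mean Ct: MAPK10 untreated 29.750; MAPK10 heat-shocked 32.235; PPIA untreated 18.595; PPIA heat-shocked 17.995
ΔCt(untreated) = 29.750 − 18.595 = 11.155
ΔCt(heat-shocked) = 32.235 − 17.995 = 14.240
ΔΔCt = 14.240 − 11.155 = 3.085
Fold change = 2^(−3.085) = 0.1178

0.118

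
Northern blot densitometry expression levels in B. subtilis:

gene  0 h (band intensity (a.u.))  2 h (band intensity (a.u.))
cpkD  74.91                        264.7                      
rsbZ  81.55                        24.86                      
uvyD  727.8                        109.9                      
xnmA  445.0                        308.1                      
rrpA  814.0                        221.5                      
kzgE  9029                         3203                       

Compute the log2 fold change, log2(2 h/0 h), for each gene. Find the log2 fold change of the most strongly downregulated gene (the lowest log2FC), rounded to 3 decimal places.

log2(264.7/74.91) = 1.821  (cpkD)
log2(24.86/81.55) = -1.714  (rsbZ)
log2(109.9/727.8) = -2.727  (uvyD)
log2(308.1/445.0) = -0.530  (xnmA)
log2(221.5/814.0) = -1.878  (rrpA)
log2(3203/9029) = -1.495  (kzgE)
uvyD is most strongly downregulated.

-2.727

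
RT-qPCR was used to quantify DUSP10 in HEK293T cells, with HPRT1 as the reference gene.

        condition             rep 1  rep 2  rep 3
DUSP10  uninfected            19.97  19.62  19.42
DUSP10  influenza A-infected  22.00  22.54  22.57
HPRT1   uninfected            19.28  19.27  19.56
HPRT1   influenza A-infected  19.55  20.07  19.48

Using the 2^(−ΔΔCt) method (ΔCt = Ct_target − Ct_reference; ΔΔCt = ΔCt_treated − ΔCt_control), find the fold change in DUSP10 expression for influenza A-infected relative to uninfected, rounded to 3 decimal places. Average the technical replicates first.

0.193

Mean Ct: DUSP10 uninfected 19.670; DUSP10 influenza A-infected 22.370; HPRT1 uninfected 19.370; HPRT1 influenza A-infected 19.700
ΔCt(uninfected) = 19.670 − 19.370 = 0.300
ΔCt(influenza A-infected) = 22.370 − 19.700 = 2.670
ΔΔCt = 2.670 − 0.300 = 2.370
Fold change = 2^(−2.370) = 0.1934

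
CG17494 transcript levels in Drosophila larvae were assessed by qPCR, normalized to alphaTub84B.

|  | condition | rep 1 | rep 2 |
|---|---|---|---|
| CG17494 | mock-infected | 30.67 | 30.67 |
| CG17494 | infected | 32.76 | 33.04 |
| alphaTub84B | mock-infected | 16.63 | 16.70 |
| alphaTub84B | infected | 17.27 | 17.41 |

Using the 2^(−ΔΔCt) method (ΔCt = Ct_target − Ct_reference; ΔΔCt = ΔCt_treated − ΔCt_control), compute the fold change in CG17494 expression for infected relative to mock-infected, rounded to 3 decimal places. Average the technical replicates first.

Mean Ct: CG17494 mock-infected 30.670; CG17494 infected 32.900; alphaTub84B mock-infected 16.665; alphaTub84B infected 17.340
ΔCt(mock-infected) = 30.670 − 16.665 = 14.005
ΔCt(infected) = 32.900 − 17.340 = 15.560
ΔΔCt = 15.560 − 14.005 = 1.555
Fold change = 2^(−1.555) = 0.3403

0.340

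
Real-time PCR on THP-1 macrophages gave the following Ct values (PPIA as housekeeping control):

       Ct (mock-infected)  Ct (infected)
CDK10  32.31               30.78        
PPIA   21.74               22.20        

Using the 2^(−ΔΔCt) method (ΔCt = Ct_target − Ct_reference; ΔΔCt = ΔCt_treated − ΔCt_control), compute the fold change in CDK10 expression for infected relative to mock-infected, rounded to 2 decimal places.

3.97

ΔCt(mock-infected) = 32.310 − 21.740 = 10.570
ΔCt(infected) = 30.780 − 22.200 = 8.580
ΔΔCt = 8.580 − 10.570 = -1.990
Fold change = 2^(−(-1.990)) = 2^1.990 = 3.972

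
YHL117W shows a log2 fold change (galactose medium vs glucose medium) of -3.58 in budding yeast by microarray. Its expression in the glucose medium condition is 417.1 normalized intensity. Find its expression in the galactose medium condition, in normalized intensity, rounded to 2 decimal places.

Fold change = 2^(-3.58) = 0.0836
galactose medium expression = 417.1 × 0.0836 = 34.88

34.88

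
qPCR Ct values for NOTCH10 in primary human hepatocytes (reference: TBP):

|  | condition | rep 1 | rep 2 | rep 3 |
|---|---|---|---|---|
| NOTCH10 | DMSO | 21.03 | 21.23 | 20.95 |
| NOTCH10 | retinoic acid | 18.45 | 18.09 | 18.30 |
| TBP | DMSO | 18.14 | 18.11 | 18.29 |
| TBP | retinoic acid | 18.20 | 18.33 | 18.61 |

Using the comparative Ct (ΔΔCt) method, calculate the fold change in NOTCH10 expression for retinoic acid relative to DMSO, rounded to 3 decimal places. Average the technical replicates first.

Mean Ct: NOTCH10 DMSO 21.070; NOTCH10 retinoic acid 18.280; TBP DMSO 18.180; TBP retinoic acid 18.380
ΔCt(DMSO) = 21.070 − 18.180 = 2.890
ΔCt(retinoic acid) = 18.280 − 18.380 = -0.100
ΔΔCt = -0.100 − 2.890 = -2.990
Fold change = 2^(−(-2.990)) = 2^2.990 = 7.9447

7.945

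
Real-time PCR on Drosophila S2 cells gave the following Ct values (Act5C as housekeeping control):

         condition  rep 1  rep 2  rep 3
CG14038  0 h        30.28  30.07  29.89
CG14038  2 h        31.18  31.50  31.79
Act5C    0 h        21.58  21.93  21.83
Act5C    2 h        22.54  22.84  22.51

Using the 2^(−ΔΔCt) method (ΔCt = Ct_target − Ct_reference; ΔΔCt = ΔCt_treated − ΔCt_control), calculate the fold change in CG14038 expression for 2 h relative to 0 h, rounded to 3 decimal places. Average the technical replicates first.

Mean Ct: CG14038 0 h 30.080; CG14038 2 h 31.490; Act5C 0 h 21.780; Act5C 2 h 22.630
ΔCt(0 h) = 30.080 − 21.780 = 8.300
ΔCt(2 h) = 31.490 − 22.630 = 8.860
ΔΔCt = 8.860 − 8.300 = 0.560
Fold change = 2^(−0.560) = 0.6783

0.678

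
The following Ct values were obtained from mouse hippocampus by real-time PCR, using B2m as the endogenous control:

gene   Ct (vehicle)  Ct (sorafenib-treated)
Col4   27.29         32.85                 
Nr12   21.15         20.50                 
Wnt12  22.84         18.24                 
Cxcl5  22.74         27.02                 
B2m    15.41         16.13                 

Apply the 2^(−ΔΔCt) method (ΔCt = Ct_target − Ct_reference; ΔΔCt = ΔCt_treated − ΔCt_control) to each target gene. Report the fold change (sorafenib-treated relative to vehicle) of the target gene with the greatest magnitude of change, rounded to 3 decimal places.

39.947

Col4: ΔΔCt = (32.85−16.13) − (27.29−15.41) = 16.72 − 11.88 = 4.84; fold change = 2^-4.84 = 0.035
Nr12: ΔΔCt = (20.50−16.13) − (21.15−15.41) = 4.37 − 5.74 = -1.37; fold change = 2^1.37 = 2.585
Wnt12: ΔΔCt = (18.24−16.13) − (22.84−15.41) = 2.11 − 7.43 = -5.32; fold change = 2^5.32 = 39.947
Cxcl5: ΔΔCt = (27.02−16.13) − (22.74−15.41) = 10.89 − 7.33 = 3.56; fold change = 2^-3.56 = 0.085
Wnt12 has the largest |ΔΔCt| = 5.32.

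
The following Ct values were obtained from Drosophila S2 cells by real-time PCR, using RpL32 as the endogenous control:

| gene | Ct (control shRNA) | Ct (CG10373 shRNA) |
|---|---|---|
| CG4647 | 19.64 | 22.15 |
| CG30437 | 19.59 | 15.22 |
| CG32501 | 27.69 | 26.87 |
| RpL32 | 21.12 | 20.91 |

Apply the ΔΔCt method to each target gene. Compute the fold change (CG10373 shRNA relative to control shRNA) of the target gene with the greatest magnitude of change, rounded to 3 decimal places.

17.877

CG4647: ΔΔCt = (22.15−20.91) − (19.64−21.12) = 1.24 − (-1.48) = 2.72; fold change = 2^-2.72 = 0.152
CG30437: ΔΔCt = (15.22−20.91) − (19.59−21.12) = -5.69 − (-1.53) = -4.16; fold change = 2^4.16 = 17.877
CG32501: ΔΔCt = (26.87−20.91) − (27.69−21.12) = 5.96 − 6.57 = -0.61; fold change = 2^0.61 = 1.526
CG30437 has the largest |ΔΔCt| = 4.16.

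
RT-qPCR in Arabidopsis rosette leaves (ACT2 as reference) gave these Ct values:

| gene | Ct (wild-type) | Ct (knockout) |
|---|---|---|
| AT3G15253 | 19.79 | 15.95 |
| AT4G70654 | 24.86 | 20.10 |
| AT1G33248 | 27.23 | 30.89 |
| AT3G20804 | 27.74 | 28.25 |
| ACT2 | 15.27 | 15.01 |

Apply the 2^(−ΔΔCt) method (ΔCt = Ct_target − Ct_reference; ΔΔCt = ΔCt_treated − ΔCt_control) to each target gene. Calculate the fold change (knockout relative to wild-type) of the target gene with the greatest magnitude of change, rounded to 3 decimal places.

22.627

AT3G15253: ΔΔCt = (15.95−15.01) − (19.79−15.27) = 0.94 − 4.52 = -3.58; fold change = 2^3.58 = 11.959
AT4G70654: ΔΔCt = (20.10−15.01) − (24.86−15.27) = 5.09 − 9.59 = -4.50; fold change = 2^4.50 = 22.627
AT1G33248: ΔΔCt = (30.89−15.01) − (27.23−15.27) = 15.88 − 11.96 = 3.92; fold change = 2^-3.92 = 0.066
AT3G20804: ΔΔCt = (28.25−15.01) − (27.74−15.27) = 13.24 − 12.47 = 0.77; fold change = 2^-0.77 = 0.586
AT4G70654 has the largest |ΔΔCt| = 4.50.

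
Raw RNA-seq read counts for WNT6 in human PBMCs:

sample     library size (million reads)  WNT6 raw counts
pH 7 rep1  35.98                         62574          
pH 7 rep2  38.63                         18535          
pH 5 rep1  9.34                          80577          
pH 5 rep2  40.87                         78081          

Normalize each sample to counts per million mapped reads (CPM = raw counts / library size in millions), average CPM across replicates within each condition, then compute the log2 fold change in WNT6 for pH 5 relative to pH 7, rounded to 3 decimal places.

CPM(pH 7 rep1) = 62574 / 35.98 = 1739.1329
CPM(pH 7 rep2) = 18535 / 38.63 = 479.8084
CPM(pH 5 rep1) = 80577 / 9.34 = 8627.0878
CPM(pH 5 rep2) = 78081 / 40.87 = 1910.4722
mean CPM(pH 7) = 1109.4706; mean CPM(pH 5) = 5268.7800
Fold change = 5268.7800 / 1109.4706 = 4.74891
log2(4.74891) = 2.2476

2.248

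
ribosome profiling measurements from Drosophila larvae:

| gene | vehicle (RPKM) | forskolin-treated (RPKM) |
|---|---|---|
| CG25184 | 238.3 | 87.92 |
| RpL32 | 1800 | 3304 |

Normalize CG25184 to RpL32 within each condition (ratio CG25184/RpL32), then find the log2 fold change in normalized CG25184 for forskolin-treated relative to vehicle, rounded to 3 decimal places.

CG25184/RpL32 (vehicle) = 238.3 / 1800 = 0.13239
CG25184/RpL32 (forskolin-treated) = 87.92 / 3304 = 0.02661
Fold change = 0.02661 / 0.13239 = 0.2010
log2(0.2010) = -2.3147

-2.315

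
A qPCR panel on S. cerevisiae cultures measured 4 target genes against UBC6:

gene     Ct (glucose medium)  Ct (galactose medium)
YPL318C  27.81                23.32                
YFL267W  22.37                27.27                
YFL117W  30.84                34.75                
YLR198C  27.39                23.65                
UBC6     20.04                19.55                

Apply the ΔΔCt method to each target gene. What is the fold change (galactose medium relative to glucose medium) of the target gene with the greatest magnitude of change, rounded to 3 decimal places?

YPL318C: ΔΔCt = (23.32−19.55) − (27.81−20.04) = 3.77 − 7.77 = -4.00; fold change = 2^4.00 = 16.000
YFL267W: ΔΔCt = (27.27−19.55) − (22.37−20.04) = 7.72 − 2.33 = 5.39; fold change = 2^-5.39 = 0.024
YFL117W: ΔΔCt = (34.75−19.55) − (30.84−20.04) = 15.20 − 10.80 = 4.40; fold change = 2^-4.40 = 0.047
YLR198C: ΔΔCt = (23.65−19.55) − (27.39−20.04) = 4.10 − 7.35 = -3.25; fold change = 2^3.25 = 9.514
YFL267W has the largest |ΔΔCt| = 5.39.

0.024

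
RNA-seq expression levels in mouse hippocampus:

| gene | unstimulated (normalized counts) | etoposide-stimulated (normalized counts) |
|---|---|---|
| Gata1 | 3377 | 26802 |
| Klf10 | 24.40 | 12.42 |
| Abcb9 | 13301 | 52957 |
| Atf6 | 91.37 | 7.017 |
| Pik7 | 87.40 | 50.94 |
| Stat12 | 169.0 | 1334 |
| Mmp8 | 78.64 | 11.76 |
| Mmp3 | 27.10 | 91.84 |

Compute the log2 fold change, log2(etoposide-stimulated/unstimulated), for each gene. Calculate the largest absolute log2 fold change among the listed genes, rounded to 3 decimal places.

log2(26802/3377) = 2.989  (Gata1)
log2(12.42/24.40) = -0.974  (Klf10)
log2(52957/13301) = 1.993  (Abcb9)
log2(7.017/91.37) = -3.703  (Atf6)
log2(50.94/87.40) = -0.779  (Pik7)
log2(1334/169.0) = 2.981  (Stat12)
log2(11.76/78.64) = -2.741  (Mmp8)
log2(91.84/27.10) = 1.761  (Mmp3)
The largest magnitude belongs to Atf6.

3.703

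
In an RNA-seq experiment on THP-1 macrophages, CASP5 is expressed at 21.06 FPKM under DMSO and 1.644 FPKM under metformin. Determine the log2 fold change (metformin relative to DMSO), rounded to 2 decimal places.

Fold change = 1.644 / 21.06 = 0.0781
log2(0.0781) = -3.679

-3.68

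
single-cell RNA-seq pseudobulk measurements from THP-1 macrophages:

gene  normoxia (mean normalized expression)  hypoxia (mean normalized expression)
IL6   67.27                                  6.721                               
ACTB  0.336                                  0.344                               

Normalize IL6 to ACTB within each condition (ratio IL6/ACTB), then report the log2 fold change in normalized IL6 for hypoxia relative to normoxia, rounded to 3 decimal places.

-3.357

IL6/ACTB (normoxia) = 67.27 / 0.336 = 200.21
IL6/ACTB (hypoxia) = 6.721 / 0.344 = 19.538
Fold change = 19.538 / 200.21 = 0.0976
log2(0.0976) = -3.3572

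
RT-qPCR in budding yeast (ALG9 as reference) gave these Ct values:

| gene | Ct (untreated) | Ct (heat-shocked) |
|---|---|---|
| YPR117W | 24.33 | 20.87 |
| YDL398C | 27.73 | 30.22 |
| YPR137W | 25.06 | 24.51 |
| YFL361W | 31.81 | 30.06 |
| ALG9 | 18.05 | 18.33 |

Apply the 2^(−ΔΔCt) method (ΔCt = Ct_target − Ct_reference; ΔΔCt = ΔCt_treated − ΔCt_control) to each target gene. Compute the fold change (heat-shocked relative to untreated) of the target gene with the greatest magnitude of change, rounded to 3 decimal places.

13.361

YPR117W: ΔΔCt = (20.87−18.33) − (24.33−18.05) = 2.54 − 6.28 = -3.74; fold change = 2^3.74 = 13.361
YDL398C: ΔΔCt = (30.22−18.33) − (27.73−18.05) = 11.89 − 9.68 = 2.21; fold change = 2^-2.21 = 0.216
YPR137W: ΔΔCt = (24.51−18.33) − (25.06−18.05) = 6.18 − 7.01 = -0.83; fold change = 2^0.83 = 1.778
YFL361W: ΔΔCt = (30.06−18.33) − (31.81−18.05) = 11.73 − 13.76 = -2.03; fold change = 2^2.03 = 4.084
YPR117W has the largest |ΔΔCt| = 3.74.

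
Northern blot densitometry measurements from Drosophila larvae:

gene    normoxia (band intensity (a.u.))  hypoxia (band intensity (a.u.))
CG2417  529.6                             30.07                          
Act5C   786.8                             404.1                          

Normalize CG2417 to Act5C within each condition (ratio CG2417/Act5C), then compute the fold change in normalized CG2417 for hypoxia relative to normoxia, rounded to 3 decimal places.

CG2417/Act5C (normoxia) = 529.6 / 786.8 = 0.67311
CG2417/Act5C (hypoxia) = 30.07 / 404.1 = 0.074412
Fold change = 0.074412 / 0.67311 = 0.1106

0.111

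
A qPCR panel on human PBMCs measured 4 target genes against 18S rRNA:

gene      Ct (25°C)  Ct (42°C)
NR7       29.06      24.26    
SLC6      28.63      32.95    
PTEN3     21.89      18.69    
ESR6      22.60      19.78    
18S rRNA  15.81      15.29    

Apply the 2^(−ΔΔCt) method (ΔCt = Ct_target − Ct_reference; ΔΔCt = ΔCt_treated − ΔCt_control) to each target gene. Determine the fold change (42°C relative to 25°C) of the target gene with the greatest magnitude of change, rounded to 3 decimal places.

0.035

NR7: ΔΔCt = (24.26−15.29) − (29.06−15.81) = 8.97 − 13.25 = -4.28; fold change = 2^4.28 = 19.427
SLC6: ΔΔCt = (32.95−15.29) − (28.63−15.81) = 17.66 − 12.82 = 4.84; fold change = 2^-4.84 = 0.035
PTEN3: ΔΔCt = (18.69−15.29) − (21.89−15.81) = 3.40 − 6.08 = -2.68; fold change = 2^2.68 = 6.409
ESR6: ΔΔCt = (19.78−15.29) − (22.60−15.81) = 4.49 − 6.79 = -2.30; fold change = 2^2.30 = 4.925
SLC6 has the largest |ΔΔCt| = 4.84.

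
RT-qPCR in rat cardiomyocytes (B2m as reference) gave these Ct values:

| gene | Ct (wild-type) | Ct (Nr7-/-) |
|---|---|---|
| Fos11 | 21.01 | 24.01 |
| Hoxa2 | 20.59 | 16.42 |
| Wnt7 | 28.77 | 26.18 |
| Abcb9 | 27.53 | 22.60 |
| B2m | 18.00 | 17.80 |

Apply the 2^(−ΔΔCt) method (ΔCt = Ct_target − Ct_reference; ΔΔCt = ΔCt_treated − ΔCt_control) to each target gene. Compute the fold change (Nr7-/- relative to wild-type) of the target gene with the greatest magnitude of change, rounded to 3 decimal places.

Fos11: ΔΔCt = (24.01−17.80) − (21.01−18.00) = 6.21 − 3.01 = 3.20; fold change = 2^-3.20 = 0.109
Hoxa2: ΔΔCt = (16.42−17.80) − (20.59−18.00) = -1.38 − 2.59 = -3.97; fold change = 2^3.97 = 15.671
Wnt7: ΔΔCt = (26.18−17.80) − (28.77−18.00) = 8.38 − 10.77 = -2.39; fold change = 2^2.39 = 5.242
Abcb9: ΔΔCt = (22.60−17.80) − (27.53−18.00) = 4.80 − 9.53 = -4.73; fold change = 2^4.73 = 26.538
Abcb9 has the largest |ΔΔCt| = 4.73.

26.538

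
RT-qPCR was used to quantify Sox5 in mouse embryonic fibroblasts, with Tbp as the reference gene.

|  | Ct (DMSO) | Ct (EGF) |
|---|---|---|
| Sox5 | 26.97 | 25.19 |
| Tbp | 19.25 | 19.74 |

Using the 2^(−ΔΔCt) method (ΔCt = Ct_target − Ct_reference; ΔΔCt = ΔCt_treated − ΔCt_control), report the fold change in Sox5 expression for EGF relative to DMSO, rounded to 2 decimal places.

ΔCt(DMSO) = 26.970 − 19.250 = 7.720
ΔCt(EGF) = 25.190 − 19.740 = 5.450
ΔΔCt = 5.450 − 7.720 = -2.270
Fold change = 2^(−(-2.270)) = 2^2.270 = 4.823

4.82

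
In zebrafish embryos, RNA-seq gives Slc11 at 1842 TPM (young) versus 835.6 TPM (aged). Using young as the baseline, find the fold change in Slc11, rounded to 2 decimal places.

0.45

Fold change = 835.6 / 1842 = 0.454
Slc11 is downregulated.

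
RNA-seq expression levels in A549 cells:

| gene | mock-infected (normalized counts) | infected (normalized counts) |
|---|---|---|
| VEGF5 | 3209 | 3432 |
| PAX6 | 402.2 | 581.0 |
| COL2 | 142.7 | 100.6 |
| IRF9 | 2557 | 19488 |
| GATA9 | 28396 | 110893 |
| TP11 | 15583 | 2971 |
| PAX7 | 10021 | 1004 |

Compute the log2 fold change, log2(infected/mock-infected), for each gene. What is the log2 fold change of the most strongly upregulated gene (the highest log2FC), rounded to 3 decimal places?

log2(3432/3209) = 0.097  (VEGF5)
log2(581.0/402.2) = 0.531  (PAX6)
log2(100.6/142.7) = -0.504  (COL2)
log2(19488/2557) = 2.930  (IRF9)
log2(110893/28396) = 1.965  (GATA9)
log2(2971/15583) = -2.391  (TP11)
log2(1004/10021) = -3.319  (PAX7)
IRF9 is most strongly upregulated.

2.930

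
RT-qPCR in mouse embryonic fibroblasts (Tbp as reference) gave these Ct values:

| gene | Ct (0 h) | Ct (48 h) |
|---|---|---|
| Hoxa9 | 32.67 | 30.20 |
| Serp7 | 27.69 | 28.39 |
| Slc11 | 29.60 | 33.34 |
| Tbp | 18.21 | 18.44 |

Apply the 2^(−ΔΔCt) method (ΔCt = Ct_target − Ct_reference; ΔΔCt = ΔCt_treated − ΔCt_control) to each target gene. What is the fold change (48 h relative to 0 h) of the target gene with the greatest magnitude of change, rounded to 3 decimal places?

Hoxa9: ΔΔCt = (30.20−18.44) − (32.67−18.21) = 11.76 − 14.46 = -2.70; fold change = 2^2.70 = 6.498
Serp7: ΔΔCt = (28.39−18.44) − (27.69−18.21) = 9.95 − 9.48 = 0.47; fold change = 2^-0.47 = 0.722
Slc11: ΔΔCt = (33.34−18.44) − (29.60−18.21) = 14.90 − 11.39 = 3.51; fold change = 2^-3.51 = 0.088
Slc11 has the largest |ΔΔCt| = 3.51.

0.088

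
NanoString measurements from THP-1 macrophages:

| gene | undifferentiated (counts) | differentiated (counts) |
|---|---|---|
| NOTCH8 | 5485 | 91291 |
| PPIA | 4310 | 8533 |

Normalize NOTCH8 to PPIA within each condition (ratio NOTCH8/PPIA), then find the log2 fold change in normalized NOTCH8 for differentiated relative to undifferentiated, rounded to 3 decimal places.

NOTCH8/PPIA (undifferentiated) = 5485 / 4310 = 1.2726
NOTCH8/PPIA (differentiated) = 91291 / 8533 = 10.699
Fold change = 10.699 / 1.2726 = 8.4067
log2(8.4067) = 3.0715

3.072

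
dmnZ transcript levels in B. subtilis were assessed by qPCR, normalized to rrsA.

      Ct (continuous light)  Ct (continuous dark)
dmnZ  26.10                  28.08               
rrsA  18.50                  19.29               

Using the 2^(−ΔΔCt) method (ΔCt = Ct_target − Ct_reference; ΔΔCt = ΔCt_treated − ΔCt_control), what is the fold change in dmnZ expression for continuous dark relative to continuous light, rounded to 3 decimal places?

ΔCt(continuous light) = 26.100 − 18.500 = 7.600
ΔCt(continuous dark) = 28.080 − 19.290 = 8.790
ΔΔCt = 8.790 − 7.600 = 1.190
Fold change = 2^(−1.190) = 0.4383

0.438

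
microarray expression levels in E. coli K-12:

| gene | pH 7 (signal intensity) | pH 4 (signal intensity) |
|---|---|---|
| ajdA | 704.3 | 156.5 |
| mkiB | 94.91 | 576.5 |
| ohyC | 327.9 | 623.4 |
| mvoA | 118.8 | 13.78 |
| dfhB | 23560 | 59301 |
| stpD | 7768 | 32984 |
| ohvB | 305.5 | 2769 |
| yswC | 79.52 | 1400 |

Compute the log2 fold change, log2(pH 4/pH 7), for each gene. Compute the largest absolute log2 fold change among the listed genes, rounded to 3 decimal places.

log2(156.5/704.3) = -2.170  (ajdA)
log2(576.5/94.91) = 2.603  (mkiB)
log2(623.4/327.9) = 0.927  (ohyC)
log2(13.78/118.8) = -3.108  (mvoA)
log2(59301/23560) = 1.332  (dfhB)
log2(32984/7768) = 2.086  (stpD)
log2(2769/305.5) = 3.180  (ohvB)
log2(1400/79.52) = 4.138  (yswC)
The largest magnitude belongs to yswC.

4.138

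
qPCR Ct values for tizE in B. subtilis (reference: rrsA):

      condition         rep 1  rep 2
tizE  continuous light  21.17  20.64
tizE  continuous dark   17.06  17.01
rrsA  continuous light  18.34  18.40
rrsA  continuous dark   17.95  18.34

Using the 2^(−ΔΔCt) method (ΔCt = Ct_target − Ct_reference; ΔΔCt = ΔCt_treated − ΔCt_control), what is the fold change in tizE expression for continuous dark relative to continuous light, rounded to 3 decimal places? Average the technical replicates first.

12.510

Mean Ct: tizE continuous light 20.905; tizE continuous dark 17.035; rrsA continuous light 18.370; rrsA continuous dark 18.145
ΔCt(continuous light) = 20.905 − 18.370 = 2.535
ΔCt(continuous dark) = 17.035 − 18.145 = -1.110
ΔΔCt = -1.110 − 2.535 = -3.645
Fold change = 2^(−(-3.645)) = 2^3.645 = 12.5099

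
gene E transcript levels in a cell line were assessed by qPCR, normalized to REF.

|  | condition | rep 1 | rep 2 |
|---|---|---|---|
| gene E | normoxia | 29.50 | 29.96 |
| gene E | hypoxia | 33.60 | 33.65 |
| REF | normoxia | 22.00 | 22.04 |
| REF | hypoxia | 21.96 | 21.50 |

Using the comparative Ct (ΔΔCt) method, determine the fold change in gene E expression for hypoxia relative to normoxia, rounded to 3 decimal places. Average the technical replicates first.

Mean Ct: gene E normoxia 29.730; gene E hypoxia 33.625; REF normoxia 22.020; REF hypoxia 21.730
ΔCt(normoxia) = 29.730 − 22.020 = 7.710
ΔCt(hypoxia) = 33.625 − 21.730 = 11.895
ΔΔCt = 11.895 − 7.710 = 4.185
Fold change = 2^(−4.185) = 0.0550

0.055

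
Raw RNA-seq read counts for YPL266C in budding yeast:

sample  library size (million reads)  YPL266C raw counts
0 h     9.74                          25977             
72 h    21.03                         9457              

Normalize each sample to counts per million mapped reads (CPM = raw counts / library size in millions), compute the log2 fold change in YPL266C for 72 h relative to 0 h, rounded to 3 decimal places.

CPM(0 h) = 25977 / 9.74 = 2667.0431
CPM(72 h) = 9457 / 21.03 = 449.6909
Fold change = 449.6909 / 2667.0431 = 0.16861
log2(0.16861) = -2.5682

-2.568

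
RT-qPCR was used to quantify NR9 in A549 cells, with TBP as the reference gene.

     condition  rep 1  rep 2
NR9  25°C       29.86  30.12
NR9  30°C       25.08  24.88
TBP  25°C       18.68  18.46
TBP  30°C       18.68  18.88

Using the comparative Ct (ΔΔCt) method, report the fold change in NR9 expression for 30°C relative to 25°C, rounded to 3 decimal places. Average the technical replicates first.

Mean Ct: NR9 25°C 29.990; NR9 30°C 24.980; TBP 25°C 18.570; TBP 30°C 18.780
ΔCt(25°C) = 29.990 − 18.570 = 11.420
ΔCt(30°C) = 24.980 − 18.780 = 6.200
ΔΔCt = 6.200 − 11.420 = -5.220
Fold change = 2^(−(-5.220)) = 2^5.220 = 37.2715

37.271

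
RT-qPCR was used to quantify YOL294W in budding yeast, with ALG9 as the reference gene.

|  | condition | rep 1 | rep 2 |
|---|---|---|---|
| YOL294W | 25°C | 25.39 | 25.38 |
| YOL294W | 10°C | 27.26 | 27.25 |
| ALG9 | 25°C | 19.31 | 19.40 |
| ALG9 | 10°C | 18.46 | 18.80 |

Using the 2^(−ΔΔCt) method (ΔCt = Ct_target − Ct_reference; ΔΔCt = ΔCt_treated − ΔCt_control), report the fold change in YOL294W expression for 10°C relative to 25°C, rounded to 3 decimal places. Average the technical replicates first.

0.166

Mean Ct: YOL294W 25°C 25.385; YOL294W 10°C 27.255; ALG9 25°C 19.355; ALG9 10°C 18.630
ΔCt(25°C) = 25.385 − 19.355 = 6.030
ΔCt(10°C) = 27.255 − 18.630 = 8.625
ΔΔCt = 8.625 − 6.030 = 2.595
Fold change = 2^(−2.595) = 0.1655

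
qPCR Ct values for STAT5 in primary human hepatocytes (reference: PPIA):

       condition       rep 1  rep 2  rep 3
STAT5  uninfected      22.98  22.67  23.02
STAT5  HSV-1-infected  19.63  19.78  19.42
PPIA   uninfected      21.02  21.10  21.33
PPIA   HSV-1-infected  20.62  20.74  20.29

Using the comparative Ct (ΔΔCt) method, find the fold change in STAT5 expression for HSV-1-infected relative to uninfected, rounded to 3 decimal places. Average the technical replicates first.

Mean Ct: STAT5 uninfected 22.890; STAT5 HSV-1-infected 19.610; PPIA uninfected 21.150; PPIA HSV-1-infected 20.550
ΔCt(uninfected) = 22.890 − 21.150 = 1.740
ΔCt(HSV-1-infected) = 19.610 − 20.550 = -0.940
ΔΔCt = -0.940 − 1.740 = -2.680
Fold change = 2^(−(-2.680)) = 2^2.680 = 6.4086

6.409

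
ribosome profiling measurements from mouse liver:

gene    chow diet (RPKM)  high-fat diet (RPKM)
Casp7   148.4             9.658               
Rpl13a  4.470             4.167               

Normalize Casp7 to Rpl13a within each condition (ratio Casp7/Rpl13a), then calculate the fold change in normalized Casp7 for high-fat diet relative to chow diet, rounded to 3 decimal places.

0.070

Casp7/Rpl13a (chow diet) = 148.4 / 4.470 = 33.199
Casp7/Rpl13a (high-fat diet) = 9.658 / 4.167 = 2.3177
Fold change = 2.3177 / 33.199 = 0.0698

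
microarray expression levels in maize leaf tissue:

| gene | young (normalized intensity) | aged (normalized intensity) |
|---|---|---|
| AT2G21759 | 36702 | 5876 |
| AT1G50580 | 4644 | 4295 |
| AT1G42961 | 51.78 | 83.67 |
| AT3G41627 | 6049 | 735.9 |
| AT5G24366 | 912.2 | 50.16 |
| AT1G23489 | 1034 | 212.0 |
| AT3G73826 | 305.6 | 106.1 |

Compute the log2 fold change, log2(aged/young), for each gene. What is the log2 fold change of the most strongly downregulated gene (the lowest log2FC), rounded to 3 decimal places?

log2(5876/36702) = -2.643  (AT2G21759)
log2(4295/4644) = -0.113  (AT1G50580)
log2(83.67/51.78) = 0.692  (AT1G42961)
log2(735.9/6049) = -3.039  (AT3G41627)
log2(50.16/912.2) = -4.185  (AT5G24366)
log2(212.0/1034) = -2.286  (AT1G23489)
log2(106.1/305.6) = -1.526  (AT3G73826)
AT5G24366 is most strongly downregulated.

-4.185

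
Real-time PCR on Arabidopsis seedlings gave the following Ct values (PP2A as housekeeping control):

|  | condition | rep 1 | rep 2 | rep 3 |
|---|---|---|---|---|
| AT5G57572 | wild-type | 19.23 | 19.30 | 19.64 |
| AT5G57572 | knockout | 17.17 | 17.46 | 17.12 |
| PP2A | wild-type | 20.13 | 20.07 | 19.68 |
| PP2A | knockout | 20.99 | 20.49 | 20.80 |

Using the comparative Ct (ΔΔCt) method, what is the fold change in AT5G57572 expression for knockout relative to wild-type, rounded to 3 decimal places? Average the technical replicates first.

Mean Ct: AT5G57572 wild-type 19.390; AT5G57572 knockout 17.250; PP2A wild-type 19.960; PP2A knockout 20.760
ΔCt(wild-type) = 19.390 − 19.960 = -0.570
ΔCt(knockout) = 17.250 − 20.760 = -3.510
ΔΔCt = -3.510 − (-0.570) = -2.940
Fold change = 2^(−(-2.940)) = 2^2.940 = 7.6741

7.674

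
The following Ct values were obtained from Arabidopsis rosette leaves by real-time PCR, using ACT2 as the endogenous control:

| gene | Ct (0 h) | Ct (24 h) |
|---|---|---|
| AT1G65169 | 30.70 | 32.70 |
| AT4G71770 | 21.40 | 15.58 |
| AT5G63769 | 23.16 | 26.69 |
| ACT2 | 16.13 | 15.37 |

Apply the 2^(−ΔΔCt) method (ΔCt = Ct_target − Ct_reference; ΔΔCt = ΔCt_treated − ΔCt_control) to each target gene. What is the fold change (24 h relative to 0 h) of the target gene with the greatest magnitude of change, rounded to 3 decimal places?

33.359

AT1G65169: ΔΔCt = (32.70−15.37) − (30.70−16.13) = 17.33 − 14.57 = 2.76; fold change = 2^-2.76 = 0.148
AT4G71770: ΔΔCt = (15.58−15.37) − (21.40−16.13) = 0.21 − 5.27 = -5.06; fold change = 2^5.06 = 33.359
AT5G63769: ΔΔCt = (26.69−15.37) − (23.16−16.13) = 11.32 − 7.03 = 4.29; fold change = 2^-4.29 = 0.051
AT4G71770 has the largest |ΔΔCt| = 5.06.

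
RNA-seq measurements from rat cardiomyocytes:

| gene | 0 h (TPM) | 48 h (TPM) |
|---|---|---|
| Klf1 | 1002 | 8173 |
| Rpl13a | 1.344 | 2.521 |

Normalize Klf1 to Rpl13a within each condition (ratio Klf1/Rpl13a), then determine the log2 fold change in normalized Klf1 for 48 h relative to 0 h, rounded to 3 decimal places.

Klf1/Rpl13a (0 h) = 1002 / 1.344 = 745.54
Klf1/Rpl13a (48 h) = 8173 / 2.521 = 3242
Fold change = 3242 / 745.54 = 4.3485
log2(4.3485) = 2.1205

2.121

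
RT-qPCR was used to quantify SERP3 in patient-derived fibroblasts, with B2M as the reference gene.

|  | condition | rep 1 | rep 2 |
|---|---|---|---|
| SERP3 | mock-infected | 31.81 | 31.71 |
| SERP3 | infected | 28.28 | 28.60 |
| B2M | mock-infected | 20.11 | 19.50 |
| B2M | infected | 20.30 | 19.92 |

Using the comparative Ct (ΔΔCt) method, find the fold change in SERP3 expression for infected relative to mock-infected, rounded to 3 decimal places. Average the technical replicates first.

12.338

Mean Ct: SERP3 mock-infected 31.760; SERP3 infected 28.440; B2M mock-infected 19.805; B2M infected 20.110
ΔCt(mock-infected) = 31.760 − 19.805 = 11.955
ΔCt(infected) = 28.440 − 20.110 = 8.330
ΔΔCt = 8.330 − 11.955 = -3.625
Fold change = 2^(−(-3.625)) = 2^3.625 = 12.3377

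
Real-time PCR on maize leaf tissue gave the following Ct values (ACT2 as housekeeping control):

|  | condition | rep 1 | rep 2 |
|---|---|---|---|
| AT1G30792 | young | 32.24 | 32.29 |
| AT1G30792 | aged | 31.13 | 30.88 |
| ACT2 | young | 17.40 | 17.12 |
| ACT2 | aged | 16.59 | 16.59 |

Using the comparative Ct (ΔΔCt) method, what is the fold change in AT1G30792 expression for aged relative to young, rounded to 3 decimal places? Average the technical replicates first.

1.505

Mean Ct: AT1G30792 young 32.265; AT1G30792 aged 31.005; ACT2 young 17.260; ACT2 aged 16.590
ΔCt(young) = 32.265 − 17.260 = 15.005
ΔCt(aged) = 31.005 − 16.590 = 14.415
ΔΔCt = 14.415 − 15.005 = -0.590
Fold change = 2^(−(-0.590)) = 2^0.590 = 1.5052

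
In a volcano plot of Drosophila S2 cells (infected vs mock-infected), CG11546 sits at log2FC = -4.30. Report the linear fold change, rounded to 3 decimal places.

0.051

Fold change = 2^(-4.30) = 0.0508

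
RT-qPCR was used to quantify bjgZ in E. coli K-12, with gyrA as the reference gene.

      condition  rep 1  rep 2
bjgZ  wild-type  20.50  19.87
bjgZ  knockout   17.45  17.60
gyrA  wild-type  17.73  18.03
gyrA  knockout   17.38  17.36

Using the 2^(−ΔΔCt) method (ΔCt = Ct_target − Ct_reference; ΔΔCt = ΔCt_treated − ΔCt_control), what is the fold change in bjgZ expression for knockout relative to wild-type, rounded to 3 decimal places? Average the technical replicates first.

4.438

Mean Ct: bjgZ wild-type 20.185; bjgZ knockout 17.525; gyrA wild-type 17.880; gyrA knockout 17.370
ΔCt(wild-type) = 20.185 − 17.880 = 2.305
ΔCt(knockout) = 17.525 − 17.370 = 0.155
ΔΔCt = 0.155 − 2.305 = -2.150
Fold change = 2^(−(-2.150)) = 2^2.150 = 4.4383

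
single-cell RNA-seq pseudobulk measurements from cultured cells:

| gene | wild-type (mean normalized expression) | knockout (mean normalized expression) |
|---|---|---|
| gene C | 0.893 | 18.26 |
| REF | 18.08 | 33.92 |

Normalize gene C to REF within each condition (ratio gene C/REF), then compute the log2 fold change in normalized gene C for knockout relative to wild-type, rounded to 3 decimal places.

gene C/REF (wild-type) = 0.893 / 18.08 = 0.049392
gene C/REF (knockout) = 18.26 / 33.92 = 0.53833
Fold change = 0.53833 / 0.049392 = 10.8991
log2(10.8991) = 3.4461

3.446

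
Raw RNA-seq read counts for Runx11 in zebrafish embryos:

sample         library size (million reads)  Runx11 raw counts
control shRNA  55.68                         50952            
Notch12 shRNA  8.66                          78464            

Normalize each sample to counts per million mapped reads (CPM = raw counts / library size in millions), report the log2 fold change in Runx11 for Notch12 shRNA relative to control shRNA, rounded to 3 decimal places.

3.308

CPM(control shRNA) = 50952 / 55.68 = 915.0862
CPM(Notch12 shRNA) = 78464 / 8.66 = 9060.5081
Fold change = 9060.5081 / 915.0862 = 9.90126
log2(9.90126) = 3.3076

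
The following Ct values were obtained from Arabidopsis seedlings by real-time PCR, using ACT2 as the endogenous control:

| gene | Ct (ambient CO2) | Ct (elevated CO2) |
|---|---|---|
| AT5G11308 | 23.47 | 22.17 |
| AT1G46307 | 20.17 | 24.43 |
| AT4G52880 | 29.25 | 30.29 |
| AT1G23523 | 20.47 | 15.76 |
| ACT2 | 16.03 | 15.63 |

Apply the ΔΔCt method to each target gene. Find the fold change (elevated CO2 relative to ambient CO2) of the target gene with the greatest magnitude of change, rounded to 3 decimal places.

AT5G11308: ΔΔCt = (22.17−15.63) − (23.47−16.03) = 6.54 − 7.44 = -0.90; fold change = 2^0.90 = 1.866
AT1G46307: ΔΔCt = (24.43−15.63) − (20.17−16.03) = 8.80 − 4.14 = 4.66; fold change = 2^-4.66 = 0.040
AT4G52880: ΔΔCt = (30.29−15.63) − (29.25−16.03) = 14.66 − 13.22 = 1.44; fold change = 2^-1.44 = 0.369
AT1G23523: ΔΔCt = (15.76−15.63) − (20.47−16.03) = 0.13 − 4.44 = -4.31; fold change = 2^4.31 = 19.835
AT1G46307 has the largest |ΔΔCt| = 4.66.

0.040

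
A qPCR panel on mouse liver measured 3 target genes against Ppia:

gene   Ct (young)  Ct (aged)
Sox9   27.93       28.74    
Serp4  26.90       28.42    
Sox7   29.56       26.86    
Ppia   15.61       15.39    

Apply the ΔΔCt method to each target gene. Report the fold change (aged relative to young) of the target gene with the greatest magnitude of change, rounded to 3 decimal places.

Sox9: ΔΔCt = (28.74−15.39) − (27.93−15.61) = 13.35 − 12.32 = 1.03; fold change = 2^-1.03 = 0.490
Serp4: ΔΔCt = (28.42−15.39) − (26.90−15.61) = 13.03 − 11.29 = 1.74; fold change = 2^-1.74 = 0.299
Sox7: ΔΔCt = (26.86−15.39) − (29.56−15.61) = 11.47 − 13.95 = -2.48; fold change = 2^2.48 = 5.579
Sox7 has the largest |ΔΔCt| = 2.48.

5.579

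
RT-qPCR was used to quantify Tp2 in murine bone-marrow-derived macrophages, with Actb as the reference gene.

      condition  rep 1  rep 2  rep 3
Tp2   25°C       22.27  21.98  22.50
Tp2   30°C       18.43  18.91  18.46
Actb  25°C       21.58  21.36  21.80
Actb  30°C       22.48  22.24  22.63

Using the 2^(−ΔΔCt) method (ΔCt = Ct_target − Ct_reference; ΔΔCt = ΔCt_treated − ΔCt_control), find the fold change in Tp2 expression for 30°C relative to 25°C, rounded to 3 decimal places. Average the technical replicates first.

22.943

Mean Ct: Tp2 25°C 22.250; Tp2 30°C 18.600; Actb 25°C 21.580; Actb 30°C 22.450
ΔCt(25°C) = 22.250 − 21.580 = 0.670
ΔCt(30°C) = 18.600 − 22.450 = -3.850
ΔΔCt = -3.850 − 0.670 = -4.520
Fold change = 2^(−(-4.520)) = 2^4.520 = 22.9433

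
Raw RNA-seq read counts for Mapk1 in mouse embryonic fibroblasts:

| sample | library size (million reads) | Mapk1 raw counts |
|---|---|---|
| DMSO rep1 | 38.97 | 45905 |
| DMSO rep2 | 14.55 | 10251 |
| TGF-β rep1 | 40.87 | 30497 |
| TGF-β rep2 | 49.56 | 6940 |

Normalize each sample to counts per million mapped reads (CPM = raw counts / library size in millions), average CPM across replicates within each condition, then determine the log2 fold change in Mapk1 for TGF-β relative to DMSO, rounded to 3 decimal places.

-1.087

CPM(DMSO rep1) = 45905 / 38.97 = 1177.9574
CPM(DMSO rep2) = 10251 / 14.55 = 704.5361
CPM(TGF-β rep1) = 30497 / 40.87 = 746.1953
CPM(TGF-β rep2) = 6940 / 49.56 = 140.0323
mean CPM(DMSO) = 941.2467; mean CPM(TGF-β) = 443.1138
Fold change = 443.1138 / 941.2467 = 0.47077
log2(0.47077) = -1.0869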